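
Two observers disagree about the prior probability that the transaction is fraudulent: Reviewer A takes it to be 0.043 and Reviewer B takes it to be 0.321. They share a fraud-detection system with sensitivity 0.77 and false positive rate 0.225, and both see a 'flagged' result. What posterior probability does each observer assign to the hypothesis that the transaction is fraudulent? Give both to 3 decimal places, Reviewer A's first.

P('+'|H) = 0.77, P('+'|¬H) = 0.225.
Reviewer A: numerator 0.77·0.043 = 0.033110; evidence = 0.033110+0.225·0.957 = 0.24843; posterior = 0.133.
Reviewer B: numerator 0.77·0.321 = 0.24717; evidence = 0.24717+0.225·0.679 = 0.39994; posterior = 0.618.

Reviewer A: 0.133; Reviewer B: 0.618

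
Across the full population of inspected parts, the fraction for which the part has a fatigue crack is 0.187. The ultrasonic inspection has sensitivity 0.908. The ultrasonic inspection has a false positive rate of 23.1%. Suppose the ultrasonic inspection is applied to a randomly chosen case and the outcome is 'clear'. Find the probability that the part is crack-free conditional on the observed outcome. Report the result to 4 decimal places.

P(¬H | E) ≈ 0.9732

Write H for 'the part has a fatigue crack'. Prior odds H:¬H = 0.187/0.813 = 0.23001. For the 'clear' outcome, the likelihood ratio is 0.092/0.769 = 0.11964.
Posterior odds = 0.23001 × 0.11964 = 0.027518, so P(H|E) = 0.027518/(1+0.027518) = 0.0268. Then P(¬H|E) = 1 − 0.0268 = 0.9732.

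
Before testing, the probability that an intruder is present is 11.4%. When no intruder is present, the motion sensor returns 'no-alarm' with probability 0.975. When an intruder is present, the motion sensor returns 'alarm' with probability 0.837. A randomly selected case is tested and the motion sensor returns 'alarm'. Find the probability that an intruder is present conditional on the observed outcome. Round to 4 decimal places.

Write H for 'an intruder is present'. Prior odds H:¬H = 0.114/0.886 = 0.12867. For the 'alarm' outcome, the likelihood ratio is 0.837/0.025 = 33.480.
Posterior odds = 0.12867 × 33.480 = 4.3078, so P(H|E) = 4.3078/(1+4.3078) = 0.8116.

P(H | E) ≈ 0.8116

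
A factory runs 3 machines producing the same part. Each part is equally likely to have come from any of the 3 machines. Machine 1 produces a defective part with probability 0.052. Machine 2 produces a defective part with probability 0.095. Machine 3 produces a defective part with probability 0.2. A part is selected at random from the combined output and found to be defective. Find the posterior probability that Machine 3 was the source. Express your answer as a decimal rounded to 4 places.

Posterior probability ≈ 0.5764

P(defective|M1) = 0.052; P(defective|M2) = 0.095; P(defective|M3) = 0.2.
Prior × likelihood for each source: 0.333333·0.052=0.01733, 0.333333·0.095=0.03167, 0.333333·0.2=0.06667. Summing gives P(defective) = 0.11567.
P(Machine 3 | defective) = 0.06667 / 0.11567 = 0.5764.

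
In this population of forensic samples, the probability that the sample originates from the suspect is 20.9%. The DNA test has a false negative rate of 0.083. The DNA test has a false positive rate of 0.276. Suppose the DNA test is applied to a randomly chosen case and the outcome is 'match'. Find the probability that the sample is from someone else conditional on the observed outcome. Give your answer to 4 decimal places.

P(¬H | E) ≈ 0.5325

Write H for 'the sample originates from the suspect'. Prior odds H:¬H = 0.209/0.791 = 0.26422. For the 'match' outcome, the likelihood ratio is 0.917/0.276 = 3.3225.
Posterior odds = 0.26422 × 3.3225 = 0.87787, so P(H|E) = 0.87787/(1+0.87787) = 0.4675. Then P(¬H|E) = 1 − 0.4675 = 0.5325.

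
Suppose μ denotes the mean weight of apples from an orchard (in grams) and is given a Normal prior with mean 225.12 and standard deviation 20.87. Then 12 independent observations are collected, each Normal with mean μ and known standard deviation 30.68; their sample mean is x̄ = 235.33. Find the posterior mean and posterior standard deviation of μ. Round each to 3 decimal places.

Posterior mean ≈ 233.772; posterior SD ≈ 8.153

With known σ, the Normal prior is conjugate. Weight on the data is w = (n/σ²)/(n/σ² + 1/τ₀²) = 0.0127488/(0.0127488+0.00229591) = 0.84739.
Posterior mean = w·x̄ + (1−w)·μ₀ = 0.84739·235.33 + 0.15261·225.12 = 233.772. Posterior variance = 1/(0.0127488+0.00229591) = 66.4684, so SD = 8.153.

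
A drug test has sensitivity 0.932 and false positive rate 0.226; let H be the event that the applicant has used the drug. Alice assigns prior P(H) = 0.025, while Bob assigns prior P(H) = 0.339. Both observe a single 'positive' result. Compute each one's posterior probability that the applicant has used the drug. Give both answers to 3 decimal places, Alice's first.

P('+'|H) = 0.932, P('+'|¬H) = 0.226.
Alice: numerator 0.932·0.025 = 0.023300; evidence = 0.023300+0.226·0.975 = 0.24365; posterior = 0.096.
Bob: numerator 0.932·0.339 = 0.31595; evidence = 0.31595+0.226·0.661 = 0.46533; posterior = 0.679.

Alice: 0.096; Bob: 0.679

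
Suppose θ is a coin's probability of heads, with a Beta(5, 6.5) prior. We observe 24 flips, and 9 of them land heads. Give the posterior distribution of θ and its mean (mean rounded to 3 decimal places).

Posterior: Beta(14, 21.5); mean ≈ 0.394

Observing 9 successes and 15 failures updates Beta(5, 6.5) by adding the success and failure counts to the two shape parameters: α = 5+9 = 14, β = 6.5+15 = 21.5.
Posterior mean = α/(α+β) = 14/35.5 = 0.394.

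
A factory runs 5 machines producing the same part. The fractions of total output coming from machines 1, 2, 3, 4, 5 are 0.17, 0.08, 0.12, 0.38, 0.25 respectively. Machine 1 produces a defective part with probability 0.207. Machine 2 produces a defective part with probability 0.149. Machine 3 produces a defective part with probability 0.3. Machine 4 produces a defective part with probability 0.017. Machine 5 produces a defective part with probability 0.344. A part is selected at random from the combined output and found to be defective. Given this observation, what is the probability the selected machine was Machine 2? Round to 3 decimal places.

Posterior probability ≈ 0.068

Tabulate prior·likelihood by source: [1] prior 0.17, lik 0.207, product 0.03519; [2] prior 0.08, lik 0.149, product 0.01192; [3] prior 0.12, lik 0.3, product 0.03600; [4] prior 0.38, lik 0.017, product 0.006460; [5] prior 0.25, lik 0.344, product 0.08600.
Normalizing constant = 0.17557; the posterior for Machine 2 is its product over the sum, 0.01192/0.17557 = 0.068.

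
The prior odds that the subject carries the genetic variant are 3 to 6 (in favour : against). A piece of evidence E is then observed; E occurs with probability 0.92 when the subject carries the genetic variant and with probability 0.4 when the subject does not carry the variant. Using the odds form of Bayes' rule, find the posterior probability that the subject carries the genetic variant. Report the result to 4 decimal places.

Posterior probability ≈ 0.5349

Prior odds = 3/6 = 0.50000.
Likelihood ratio for E = 0.92/0.4 = 2.3000.
Posterior odds = prior odds × LR = 1.1500.
Posterior probability = odds/(1+odds) = 1.1500/2.1500 = 0.5349.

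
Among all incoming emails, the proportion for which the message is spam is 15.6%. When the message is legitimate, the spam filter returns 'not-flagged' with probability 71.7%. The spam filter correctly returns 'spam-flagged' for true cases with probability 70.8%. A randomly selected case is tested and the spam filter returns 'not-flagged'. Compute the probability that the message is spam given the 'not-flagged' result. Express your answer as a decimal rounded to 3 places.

Let H be the event that the message is spam. P(H) = 0.156, so P(¬H) = 0.844. With E the 'not-flagged' result, P(E|H) = 0.292 and P(E|¬H) = 0.717.
P(E) = 0.292·0.156 + 0.717·0.844 = 0.045552 + 0.60515 = 0.65070.
By Bayes' theorem, P(H|E) = 0.045552 / 0.65070 = 0.070.

P(H | E) ≈ 0.070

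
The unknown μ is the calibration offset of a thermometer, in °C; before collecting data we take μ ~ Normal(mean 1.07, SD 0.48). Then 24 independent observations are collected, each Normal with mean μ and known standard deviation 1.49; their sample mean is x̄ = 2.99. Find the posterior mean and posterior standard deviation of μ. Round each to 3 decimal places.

With known σ, the Normal prior is conjugate. Weight on the data is w = (n/σ²)/(n/σ² + 1/τ₀²) = 10.8103/(10.8103+4.34028) = 0.71352.
Posterior mean = w·x̄ + (1−w)·μ₀ = 0.71352·2.99 + 0.28648·1.07 = 2.440. Posterior variance = 1/(10.8103+4.34028) = 0.0660040, so SD = 0.257.

Posterior mean ≈ 2.440; posterior SD ≈ 0.257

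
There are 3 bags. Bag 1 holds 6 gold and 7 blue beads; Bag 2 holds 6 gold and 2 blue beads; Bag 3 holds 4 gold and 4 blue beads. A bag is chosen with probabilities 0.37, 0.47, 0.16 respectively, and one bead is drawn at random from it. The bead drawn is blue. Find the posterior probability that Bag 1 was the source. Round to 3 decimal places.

Tabulate prior·likelihood by source: [1] prior 0.37, lik 0.5385, product 0.1992; [2] prior 0.47, lik 0.25, product 0.1175; [3] prior 0.16, lik 0.5, product 0.08000.
Normalizing constant = 0.39673; the posterior for Bag 1 is its product over the sum, 0.1992/0.39673 = 0.502.

Posterior probability ≈ 0.502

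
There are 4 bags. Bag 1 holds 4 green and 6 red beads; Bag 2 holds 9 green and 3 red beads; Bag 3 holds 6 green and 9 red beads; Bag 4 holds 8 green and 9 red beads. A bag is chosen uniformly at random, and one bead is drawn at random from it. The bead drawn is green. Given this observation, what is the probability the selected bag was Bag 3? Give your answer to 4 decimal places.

Posterior probability ≈ 0.1980

P(green|Bag 1) = 0.4; P(green|Bag 2) = 0.75; P(green|Bag 3) = 0.4; P(green|Bag 4) = 0.4706.
Prior × likelihood for each source: 0.25·0.4=0.1000, 0.25·0.75=0.1875, 0.25·0.4=0.1000, 0.25·0.4706=0.1176. Summing gives P(green) = 0.50515.
P(Bag 3 | green) = 0.1000 / 0.50515 = 0.1980.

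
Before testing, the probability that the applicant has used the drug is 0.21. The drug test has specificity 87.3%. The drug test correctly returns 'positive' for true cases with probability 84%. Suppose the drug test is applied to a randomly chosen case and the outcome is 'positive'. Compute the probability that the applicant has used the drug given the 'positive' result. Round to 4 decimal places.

P(H | E) ≈ 0.6374

Write H for 'the applicant has used the drug'. Prior odds H:¬H = 0.21/0.79 = 0.26582. For the 'positive' outcome, the likelihood ratio is 0.84/0.127 = 6.6142.
Posterior odds = 0.26582 × 6.6142 = 1.7582, so P(H|E) = 1.7582/(1+1.7582) = 0.6374.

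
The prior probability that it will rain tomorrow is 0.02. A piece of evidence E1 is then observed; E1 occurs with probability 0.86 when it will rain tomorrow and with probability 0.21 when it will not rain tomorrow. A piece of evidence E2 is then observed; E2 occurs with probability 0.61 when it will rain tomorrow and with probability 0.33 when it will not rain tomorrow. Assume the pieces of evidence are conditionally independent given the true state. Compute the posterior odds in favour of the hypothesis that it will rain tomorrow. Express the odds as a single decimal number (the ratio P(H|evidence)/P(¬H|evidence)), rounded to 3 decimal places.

Posterior odds ≈ 0.154

Prior odds = 0.02/(1−0.02) = 0.020408.
Likelihood ratio for E1 = 0.86/0.21 = 4.0952.
Likelihood ratio for E2 = 0.61/0.33 = 1.8485.
Posterior odds = prior odds × LR₁ × LR₂ = 0.15449.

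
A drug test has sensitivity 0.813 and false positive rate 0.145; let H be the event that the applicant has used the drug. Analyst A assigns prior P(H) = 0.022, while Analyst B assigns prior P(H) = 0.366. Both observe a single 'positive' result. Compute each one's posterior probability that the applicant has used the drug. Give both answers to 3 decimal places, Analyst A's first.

Analyst A: 0.112; Analyst B: 0.764

P('+'|H) = 0.813, P('+'|¬H) = 0.145.
Analyst A: numerator 0.813·0.022 = 0.017886; evidence = 0.017886+0.145·0.978 = 0.15970; posterior = 0.112.
Analyst B: numerator 0.813·0.366 = 0.29756; evidence = 0.29756+0.145·0.634 = 0.38949; posterior = 0.764.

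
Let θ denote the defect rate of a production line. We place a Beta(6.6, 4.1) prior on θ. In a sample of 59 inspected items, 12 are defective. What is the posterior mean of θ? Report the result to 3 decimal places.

Posterior mean ≈ 0.267

The binomial likelihood is conjugate to the Beta prior: with 12 successes and 47 failures, the posterior is Beta(6.6+12, 4.1+47) = Beta(18.6, 51.1).
Posterior mean = α/(α+β) = 18.6/69.7 = 0.267.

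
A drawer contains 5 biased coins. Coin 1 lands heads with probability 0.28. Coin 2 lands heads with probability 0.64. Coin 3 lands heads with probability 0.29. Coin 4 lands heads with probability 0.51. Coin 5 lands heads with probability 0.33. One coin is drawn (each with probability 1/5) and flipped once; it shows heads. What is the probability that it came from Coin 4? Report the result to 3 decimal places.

Posterior probability ≈ 0.249

P(heads|C1) = 0.28; P(heads|C2) = 0.64; P(heads|C3) = 0.29; P(heads|C4) = 0.51; P(heads|C5) = 0.33.
Prior × likelihood for each source: 0.2·0.28=0.05600, 0.2·0.64=0.1280, 0.2·0.29=0.05800, 0.2·0.51=0.1020, 0.2·0.33=0.06600. Summing gives P(heads) = 0.41000.
P(Coin 4 | heads) = 0.1020 / 0.41000 = 0.249.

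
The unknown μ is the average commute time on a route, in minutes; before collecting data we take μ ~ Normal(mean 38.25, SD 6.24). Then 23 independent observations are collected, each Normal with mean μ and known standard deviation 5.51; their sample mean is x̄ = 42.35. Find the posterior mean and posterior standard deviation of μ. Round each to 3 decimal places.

With known σ, the Normal prior is conjugate. Weight on the data is w = (n/σ²)/(n/σ² + 1/τ₀²) = 0.757573/(0.757573+0.0256821) = 0.96721.
Posterior mean = w·x̄ + (1−w)·μ₀ = 0.96721·42.35 + 0.032789·38.25 = 42.216. Posterior variance = 1/(0.757573+0.0256821) = 1.27672, so SD = 1.130.

Posterior mean ≈ 42.216; posterior SD ≈ 1.130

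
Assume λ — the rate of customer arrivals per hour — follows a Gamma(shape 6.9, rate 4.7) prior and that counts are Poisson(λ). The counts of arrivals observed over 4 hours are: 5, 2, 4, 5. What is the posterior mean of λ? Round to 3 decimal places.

Total count ∑xᵢ = 16 over n = 4 hours.
Gamma is conjugate to the Poisson likelihood: posterior is Gamma(shape = 6.9+16 = 22.9, rate = 4.7+4 = 8.7).
Posterior mean = shape/rate = 22.9/8.7 = 2.632.

Posterior mean ≈ 2.632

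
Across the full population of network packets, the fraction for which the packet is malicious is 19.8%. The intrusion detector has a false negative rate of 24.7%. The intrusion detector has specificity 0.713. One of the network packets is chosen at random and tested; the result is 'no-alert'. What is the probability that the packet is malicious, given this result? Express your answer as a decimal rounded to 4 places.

Let H be the event that the packet is malicious. P(H) = 0.198, so P(¬H) = 0.802. With E the 'no-alert' result, P(E|H) = 0.247 and P(E|¬H) = 0.713.
P(E) = 0.247·0.198 + 0.713·0.802 = 0.048906 + 0.57183 = 0.62073.
By Bayes' theorem, P(H|E) = 0.048906 / 0.62073 = 0.0788.

P(H | E) ≈ 0.0788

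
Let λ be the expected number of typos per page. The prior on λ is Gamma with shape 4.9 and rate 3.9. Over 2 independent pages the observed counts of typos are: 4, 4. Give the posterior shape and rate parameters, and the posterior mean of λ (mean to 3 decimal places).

The Poisson likelihood adds the total count to the shape and the number of exposure periods to the rate. Here ∑xᵢ = 8 and n = 2, so shape 4.9→12.9 and rate 3.9→5.9.
Posterior mean = shape/rate = 12.9/5.9 = 2.186.

Posterior: Gamma(shape=12.9, rate=5.9); mean ≈ 2.186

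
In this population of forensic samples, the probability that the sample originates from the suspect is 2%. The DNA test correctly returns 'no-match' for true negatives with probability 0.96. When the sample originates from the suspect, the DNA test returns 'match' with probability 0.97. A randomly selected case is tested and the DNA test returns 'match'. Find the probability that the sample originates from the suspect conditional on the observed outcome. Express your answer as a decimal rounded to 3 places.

P(H | E) ≈ 0.331

Let H be the event that the sample originates from the suspect. P(H) = 0.02, so P(¬H) = 0.98. With E the 'match' result, P(E|H) = 0.97 and P(E|¬H) = 0.04.
P(E) = 0.97·0.02 + 0.04·0.98 = 0.019400 + 0.039200 = 0.058600.
By Bayes' theorem, P(H|E) = 0.019400 / 0.058600 = 0.331.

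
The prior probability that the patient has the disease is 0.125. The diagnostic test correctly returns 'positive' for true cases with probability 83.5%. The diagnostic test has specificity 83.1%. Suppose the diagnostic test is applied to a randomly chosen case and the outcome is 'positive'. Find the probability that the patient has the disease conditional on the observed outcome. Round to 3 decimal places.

P(H | E) ≈ 0.414

Write H for 'the patient has the disease'. Prior odds H:¬H = 0.125/0.875 = 0.14286. For the 'positive' outcome, the likelihood ratio is 0.835/0.169 = 4.9408.
Posterior odds = 0.14286 × 4.9408 = 0.70583, so P(H|E) = 0.70583/(1+0.70583) = 0.414.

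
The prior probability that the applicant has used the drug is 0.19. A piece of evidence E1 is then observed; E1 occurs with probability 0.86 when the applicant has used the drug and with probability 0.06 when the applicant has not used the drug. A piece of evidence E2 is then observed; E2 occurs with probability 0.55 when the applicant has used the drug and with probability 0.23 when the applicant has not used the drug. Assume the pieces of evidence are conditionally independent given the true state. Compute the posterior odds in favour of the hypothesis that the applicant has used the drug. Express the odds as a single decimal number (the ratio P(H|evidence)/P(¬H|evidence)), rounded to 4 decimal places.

Prior odds = 0.19/(1−0.19) = 0.23457.
Likelihood ratio for E1 = 0.86/0.06 = 14.333.
Likelihood ratio for E2 = 0.55/0.23 = 2.3913.
Posterior odds = prior odds × LR₁ × LR₂ = 8.0399.

Posterior odds ≈ 8.0399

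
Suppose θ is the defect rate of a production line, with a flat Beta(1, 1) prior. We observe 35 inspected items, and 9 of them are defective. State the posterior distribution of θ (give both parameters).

Posterior: Beta(10, 27)

The binomial likelihood is conjugate to the Beta prior: with 9 successes and 26 failures, the posterior is Beta(1+9, 1+26) = Beta(10, 27).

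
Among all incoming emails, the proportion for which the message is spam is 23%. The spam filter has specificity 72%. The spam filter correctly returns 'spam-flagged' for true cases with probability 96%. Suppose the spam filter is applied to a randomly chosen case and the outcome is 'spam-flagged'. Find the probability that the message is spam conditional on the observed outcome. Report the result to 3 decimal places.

Let H be the event that the message is spam. P(H) = 0.23, so P(¬H) = 0.77. With E the 'spam-flagged' result, P(E|H) = 0.96 and P(E|¬H) = 0.28.
P(E) = 0.96·0.23 + 0.28·0.77 = 0.22080 + 0.21560 = 0.43640.
By Bayes' theorem, P(H|E) = 0.22080 / 0.43640 = 0.506.

P(H | E) ≈ 0.506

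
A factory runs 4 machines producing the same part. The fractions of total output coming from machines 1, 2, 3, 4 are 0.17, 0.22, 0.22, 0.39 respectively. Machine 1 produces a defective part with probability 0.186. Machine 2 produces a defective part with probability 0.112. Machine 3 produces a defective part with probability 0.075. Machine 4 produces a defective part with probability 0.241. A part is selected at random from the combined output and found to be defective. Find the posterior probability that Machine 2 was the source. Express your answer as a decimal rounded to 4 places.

Tabulate prior·likelihood by source: [1] prior 0.17, lik 0.186, product 0.03162; [2] prior 0.22, lik 0.112, product 0.02464; [3] prior 0.22, lik 0.075, product 0.01650; [4] prior 0.39, lik 0.241, product 0.09399.
Normalizing constant = 0.16675; the posterior for Machine 2 is its product over the sum, 0.02464/0.16675 = 0.1478.

Posterior probability ≈ 0.1478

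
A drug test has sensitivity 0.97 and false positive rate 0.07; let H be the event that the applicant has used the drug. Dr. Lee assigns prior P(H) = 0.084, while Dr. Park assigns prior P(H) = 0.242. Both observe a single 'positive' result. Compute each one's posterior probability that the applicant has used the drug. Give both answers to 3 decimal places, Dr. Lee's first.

Dr. Lee: 0.560; Dr. Park: 0.816

The likelihood ratio for a 'positive' result is 0.97/0.07 = 13.857.
Dr. Lee: prior odds 0.084/0.916 = 0.091703; posterior odds 1.2707; posterior probability 0.560.
Dr. Park: prior odds 0.242/0.758 = 0.31926; posterior odds 4.4240; posterior probability 0.816.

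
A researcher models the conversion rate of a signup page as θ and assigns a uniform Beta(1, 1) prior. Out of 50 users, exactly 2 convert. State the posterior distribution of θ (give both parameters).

The binomial likelihood is conjugate to the Beta prior: with 2 successes and 48 failures, the posterior is Beta(1+2, 1+48) = Beta(3, 49).

Posterior: Beta(3, 49)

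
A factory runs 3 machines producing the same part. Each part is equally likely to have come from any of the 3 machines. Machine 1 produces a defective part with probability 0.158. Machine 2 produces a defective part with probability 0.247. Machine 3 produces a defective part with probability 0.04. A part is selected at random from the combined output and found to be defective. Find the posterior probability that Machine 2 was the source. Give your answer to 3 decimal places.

Posterior probability ≈ 0.555

P(defective|M1) = 0.158; P(defective|M2) = 0.247; P(defective|M3) = 0.04.
Prior × likelihood for each source: 0.333333·0.158=0.05267, 0.333333·0.247=0.08233, 0.333333·0.04=0.01333. Summing gives P(defective) = 0.14833.
P(Machine 2 | defective) = 0.08233 / 0.14833 = 0.555.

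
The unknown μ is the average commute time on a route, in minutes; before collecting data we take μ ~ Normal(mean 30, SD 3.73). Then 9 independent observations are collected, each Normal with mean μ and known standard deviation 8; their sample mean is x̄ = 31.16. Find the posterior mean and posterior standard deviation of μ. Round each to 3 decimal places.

Prior precision 1/τ₀² = 1/3.73² = 0.0718757; data precision n/σ² = 9/8² = 0.140625.
Posterior precision = 0.0718757 + 0.140625 = 0.212501, giving posterior SD = 1/√0.212501 = 2.169.
Posterior mean = (0.0718757·30 + 0.140625·31.16) / 0.212501 = 30.768.

Posterior mean ≈ 30.768; posterior SD ≈ 2.169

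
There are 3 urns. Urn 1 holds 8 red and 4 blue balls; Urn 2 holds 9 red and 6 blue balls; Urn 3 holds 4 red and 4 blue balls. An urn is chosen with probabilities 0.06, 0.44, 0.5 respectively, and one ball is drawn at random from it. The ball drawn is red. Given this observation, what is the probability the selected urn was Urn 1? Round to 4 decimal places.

P(red|Urn 1) = 0.6667; P(red|Urn 2) = 0.6; P(red|Urn 3) = 0.5.
Prior × likelihood for each source: 0.06·0.6667=0.04000, 0.44·0.6=0.2640, 0.5·0.5=0.2500. Summing gives P(red) = 0.55400.
P(Urn 1 | red) = 0.04000 / 0.55400 = 0.0722.

Posterior probability ≈ 0.0722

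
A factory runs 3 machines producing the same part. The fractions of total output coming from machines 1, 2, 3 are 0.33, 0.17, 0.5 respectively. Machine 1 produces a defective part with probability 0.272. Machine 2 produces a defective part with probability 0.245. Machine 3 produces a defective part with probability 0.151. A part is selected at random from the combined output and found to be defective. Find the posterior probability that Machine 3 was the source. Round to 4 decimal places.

Tabulate prior·likelihood by source: [1] prior 0.33, lik 0.272, product 0.08976; [2] prior 0.17, lik 0.245, product 0.04165; [3] prior 0.5, lik 0.151, product 0.07550.
Normalizing constant = 0.20691; the posterior for Machine 3 is its product over the sum, 0.07550/0.20691 = 0.3649.

Posterior probability ≈ 0.3649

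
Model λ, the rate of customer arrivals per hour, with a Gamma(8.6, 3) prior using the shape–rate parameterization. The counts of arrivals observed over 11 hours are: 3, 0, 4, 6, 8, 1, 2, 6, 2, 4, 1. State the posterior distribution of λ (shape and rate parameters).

Posterior: Gamma(shape=45.6, rate=14)

The Poisson likelihood adds the total count to the shape and the number of exposure periods to the rate. Here ∑xᵢ = 37 and n = 11, so shape 8.6→45.6 and rate 3→14.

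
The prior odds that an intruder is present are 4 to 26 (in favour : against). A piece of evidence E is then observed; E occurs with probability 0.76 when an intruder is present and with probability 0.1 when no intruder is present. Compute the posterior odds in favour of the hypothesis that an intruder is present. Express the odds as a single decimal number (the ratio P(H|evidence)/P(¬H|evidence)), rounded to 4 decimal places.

Prior odds = 4/26 = 0.15385.
Likelihood ratio for E = 0.76/0.1 = 7.6000.
Posterior odds = prior odds × LR = 1.1692.

Posterior odds ≈ 1.1692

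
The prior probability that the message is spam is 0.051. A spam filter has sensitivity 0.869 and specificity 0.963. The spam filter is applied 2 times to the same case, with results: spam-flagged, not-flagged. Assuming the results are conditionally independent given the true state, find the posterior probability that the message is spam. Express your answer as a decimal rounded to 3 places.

With H the event that the message is spam, the joint likelihood of the observed sequence is P(data|H) = 0.869·0.131 = 0.11384 and P(data|¬H) = 0.037·0.963 = 0.035631.
Bayes: P(H|data) = 0.051·0.11384 / (0.051·0.11384 + 0.949·0.035631) = 0.0058058/0.039620 = 0.1465.

Posterior P(H) ≈ 0.147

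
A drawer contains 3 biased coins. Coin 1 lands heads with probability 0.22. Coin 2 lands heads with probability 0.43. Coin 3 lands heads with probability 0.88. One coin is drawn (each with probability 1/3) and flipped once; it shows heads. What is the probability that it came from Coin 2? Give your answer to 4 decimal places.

Tabulate prior·likelihood by source: [1] prior 0.333333, lik 0.22, product 0.07333; [2] prior 0.333333, lik 0.43, product 0.1433; [3] prior 0.333333, lik 0.88, product 0.2933.
Normalizing constant = 0.51000; the posterior for Coin 2 is its product over the sum, 0.1433/0.51000 = 0.2810.

Posterior probability ≈ 0.2810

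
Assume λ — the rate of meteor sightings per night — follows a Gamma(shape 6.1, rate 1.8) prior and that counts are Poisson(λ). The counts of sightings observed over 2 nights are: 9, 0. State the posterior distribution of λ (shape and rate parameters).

The Poisson likelihood adds the total count to the shape and the number of exposure periods to the rate. Here ∑xᵢ = 9 and n = 2, so shape 6.1→15.1 and rate 1.8→3.8.

Posterior: Gamma(shape=15.1, rate=3.8)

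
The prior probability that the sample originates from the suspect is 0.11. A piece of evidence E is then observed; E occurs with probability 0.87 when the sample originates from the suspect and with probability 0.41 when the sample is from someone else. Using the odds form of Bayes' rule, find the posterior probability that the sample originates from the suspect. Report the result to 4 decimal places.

Prior odds = 0.11/(1−0.11) = 0.12360. In log-odds, ln(0.12360) = -2.0907.
Add log likelihood ratio: ln(2.1220) = 0.75234.
Posterior log-odds = -1.3384, so posterior odds = exp(-1.3384) = 0.26226. Converting, P(H|E) = 0.26226/1.2623 = 0.2078.

Posterior probability ≈ 0.2078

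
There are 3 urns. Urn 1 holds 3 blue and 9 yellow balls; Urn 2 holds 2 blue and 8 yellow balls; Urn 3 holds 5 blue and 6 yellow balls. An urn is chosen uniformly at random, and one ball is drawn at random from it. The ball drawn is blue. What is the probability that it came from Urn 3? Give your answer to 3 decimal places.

P(blue|Urn 1) = 0.25; P(blue|Urn 2) = 0.2; P(blue|Urn 3) = 0.4545.
Prior × likelihood for each source: 0.333333·0.25=0.08333, 0.333333·0.2=0.06667, 0.333333·0.4545=0.1515. Summing gives P(blue) = 0.30152.
P(Urn 3 | blue) = 0.1515 / 0.30152 = 0.503.

Posterior probability ≈ 0.503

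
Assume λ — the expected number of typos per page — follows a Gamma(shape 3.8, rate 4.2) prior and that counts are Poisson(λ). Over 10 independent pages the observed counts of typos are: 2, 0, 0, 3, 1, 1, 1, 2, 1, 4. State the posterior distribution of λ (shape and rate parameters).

The Poisson likelihood adds the total count to the shape and the number of exposure periods to the rate. Here ∑xᵢ = 15 and n = 10, so shape 3.8→18.8 and rate 4.2→14.2.

Posterior: Gamma(shape=18.8, rate=14.2)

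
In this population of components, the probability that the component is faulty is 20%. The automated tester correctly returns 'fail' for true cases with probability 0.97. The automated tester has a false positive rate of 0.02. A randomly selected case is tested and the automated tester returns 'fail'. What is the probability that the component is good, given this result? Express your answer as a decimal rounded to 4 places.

P(¬H | E) ≈ 0.0762

Let H be the event that the component is faulty. P(H) = 0.2, so P(¬H) = 0.8. With E the 'fail' result, P(E|H) = 0.97 and P(E|¬H) = 0.02.
P(E) = 0.97·0.2 + 0.02·0.8 = 0.19400 + 0.016000 = 0.21000.
By Bayes' theorem, P(H|E) = 0.19400 / 0.21000 = 0.9238. Hence P(¬H|E) = 1 − 0.9238 = 0.0762.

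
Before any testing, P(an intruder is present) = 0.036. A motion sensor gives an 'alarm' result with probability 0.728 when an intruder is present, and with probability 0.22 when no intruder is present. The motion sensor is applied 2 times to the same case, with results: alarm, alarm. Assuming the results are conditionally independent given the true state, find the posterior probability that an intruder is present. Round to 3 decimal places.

Let H be the event that an intruder is present; start with P(H) = 0.036. P('alarm'|H) = 0.728, P('alarm'|¬H) = 0.22.
Update on result 1 ('alarm'): P(H) ← 0.728·0.0360 / (0.728·0.0360 + 0.22·0.9640) = 0.026208/0.23829 = 0.1100.
Update on result 2 ('alarm'): P(H) ← 0.728·0.1100 / (0.728·0.1100 + 0.22·0.8900) = 0.080069/0.27587 = 0.2902.

Posterior P(H) ≈ 0.290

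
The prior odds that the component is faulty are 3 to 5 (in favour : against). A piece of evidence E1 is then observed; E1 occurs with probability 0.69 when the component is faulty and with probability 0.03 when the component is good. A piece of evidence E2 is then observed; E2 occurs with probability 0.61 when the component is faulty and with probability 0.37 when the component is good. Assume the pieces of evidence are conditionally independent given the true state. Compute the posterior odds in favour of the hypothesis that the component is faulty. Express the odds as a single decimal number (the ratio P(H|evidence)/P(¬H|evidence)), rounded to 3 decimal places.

Posterior odds ≈ 22.751

Prior odds = 3/5 = 0.60000.
Likelihood ratio for E1 = 0.69/0.03 = 23.000.
Likelihood ratio for E2 = 0.61/0.37 = 1.6486.
Posterior odds = prior odds × LR₁ × LR₂ = 22.751.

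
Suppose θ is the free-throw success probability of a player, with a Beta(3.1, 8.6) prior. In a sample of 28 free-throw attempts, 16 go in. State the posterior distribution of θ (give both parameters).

Observing 16 successes and 12 failures updates Beta(3.1, 8.6) by adding the success and failure counts to the two shape parameters: α = 3.1+16 = 19.1, β = 8.6+12 = 20.6.

Posterior: Beta(19.1, 20.6)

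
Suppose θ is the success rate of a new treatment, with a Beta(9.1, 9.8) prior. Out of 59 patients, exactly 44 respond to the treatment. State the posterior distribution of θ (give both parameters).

The binomial likelihood is conjugate to the Beta prior: with 44 successes and 15 failures, the posterior is Beta(9.1+44, 9.8+15) = Beta(53.1, 24.8).

Posterior: Beta(53.1, 24.8)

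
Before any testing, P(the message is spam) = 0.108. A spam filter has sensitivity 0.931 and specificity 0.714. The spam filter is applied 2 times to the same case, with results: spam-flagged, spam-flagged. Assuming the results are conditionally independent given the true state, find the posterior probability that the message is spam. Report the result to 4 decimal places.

Posterior P(H) ≈ 0.5620

Let H be the event that the message is spam; start with P(H) = 0.108. P('spam-flagged'|H) = 0.931, P('spam-flagged'|¬H) = 0.286.
Update on result 1 ('spam-flagged'): P(H) ← 0.931·0.1080 / (0.931·0.1080 + 0.286·0.8920) = 0.10055/0.35566 = 0.2827.
Update on result 2 ('spam-flagged'): P(H) ← 0.931·0.2827 / (0.931·0.2827 + 0.286·0.7173) = 0.26320/0.46835 = 0.5620.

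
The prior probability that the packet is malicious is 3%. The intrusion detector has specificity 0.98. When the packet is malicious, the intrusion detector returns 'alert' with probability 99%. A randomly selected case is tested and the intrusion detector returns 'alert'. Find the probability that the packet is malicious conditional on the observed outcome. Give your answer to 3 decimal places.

P(H | E) ≈ 0.605

Write H for 'the packet is malicious'. Prior odds H:¬H = 0.03/0.97 = 0.030928. For the 'alert' outcome, the likelihood ratio is 0.99/0.02 = 49.500.
Posterior odds = 0.030928 × 49.500 = 1.5309, so P(H|E) = 1.5309/(1+1.5309) = 0.605.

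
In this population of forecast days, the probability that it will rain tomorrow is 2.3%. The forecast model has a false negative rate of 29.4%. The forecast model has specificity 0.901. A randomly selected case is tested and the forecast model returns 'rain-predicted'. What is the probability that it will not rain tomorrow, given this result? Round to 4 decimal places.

P(¬H | E) ≈ 0.8563

Write H for 'it will rain tomorrow'. Prior odds H:¬H = 0.023/0.977 = 0.023541. For the 'rain-predicted' outcome, the likelihood ratio is 0.706/0.099 = 7.1313.
Posterior odds = 0.023541 × 7.1313 = 0.16788, so P(H|E) = 0.16788/(1+0.16788) = 0.1437. Then P(¬H|E) = 1 − 0.1437 = 0.8563.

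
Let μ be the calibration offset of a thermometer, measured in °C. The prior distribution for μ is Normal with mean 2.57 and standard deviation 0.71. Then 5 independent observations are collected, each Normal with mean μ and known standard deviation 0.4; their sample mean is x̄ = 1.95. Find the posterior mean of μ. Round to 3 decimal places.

Posterior mean ≈ 1.987

Prior precision 1/τ₀² = 1/0.71² = 1.98373; data precision n/σ² = 5/0.4² = 31.2500.
Posterior precision = 1.98373 + 31.2500 = 33.2337.
Posterior mean = (1.98373·2.57 + 31.2500·1.95) / 33.2337 = 1.987.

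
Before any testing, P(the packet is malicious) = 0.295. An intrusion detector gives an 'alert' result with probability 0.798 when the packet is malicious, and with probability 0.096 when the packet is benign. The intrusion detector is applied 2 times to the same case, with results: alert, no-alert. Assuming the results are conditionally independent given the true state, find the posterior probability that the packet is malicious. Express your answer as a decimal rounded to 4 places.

Posterior P(H) ≈ 0.4373

With H the event that the packet is malicious, the joint likelihood of the observed sequence is P(data|H) = 0.798·0.202 = 0.16120 and P(data|¬H) = 0.096·0.904 = 0.086784.
Bayes: P(H|data) = 0.295·0.16120 / (0.295·0.16120 + 0.705·0.086784) = 0.047553/0.10874 = 0.4373.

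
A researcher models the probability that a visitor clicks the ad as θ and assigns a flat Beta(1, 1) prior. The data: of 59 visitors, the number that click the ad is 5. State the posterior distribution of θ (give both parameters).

Posterior: Beta(6, 55)

Observing 5 successes and 54 failures updates Beta(1, 1) by adding the success and failure counts to the two shape parameters: α = 1+5 = 6, β = 1+54 = 55.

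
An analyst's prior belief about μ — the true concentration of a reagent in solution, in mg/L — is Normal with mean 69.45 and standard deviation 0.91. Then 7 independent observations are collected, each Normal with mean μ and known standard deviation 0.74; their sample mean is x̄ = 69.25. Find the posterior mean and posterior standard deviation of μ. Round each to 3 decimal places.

With known σ, the Normal prior is conjugate. Weight on the data is w = (n/σ²)/(n/σ² + 1/τ₀²) = 12.7831/(12.7831+1.20758) = 0.91369.
Posterior mean = w·x̄ + (1−w)·μ₀ = 0.91369·69.25 + 0.086314·69.45 = 69.267. Posterior variance = 1/(12.7831+1.20758) = 0.0714764, so SD = 0.267.

Posterior mean ≈ 69.267; posterior SD ≈ 0.267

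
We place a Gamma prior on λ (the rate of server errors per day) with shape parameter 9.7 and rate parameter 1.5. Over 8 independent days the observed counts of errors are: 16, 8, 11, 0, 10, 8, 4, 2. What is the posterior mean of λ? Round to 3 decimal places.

Posterior mean ≈ 7.232

Total count ∑xᵢ = 59 over n = 8 days.
Gamma is conjugate to the Poisson likelihood: posterior is Gamma(shape = 9.7+59 = 68.7, rate = 1.5+8 = 9.5).
Posterior mean = shape/rate = 68.7/9.5 = 7.232.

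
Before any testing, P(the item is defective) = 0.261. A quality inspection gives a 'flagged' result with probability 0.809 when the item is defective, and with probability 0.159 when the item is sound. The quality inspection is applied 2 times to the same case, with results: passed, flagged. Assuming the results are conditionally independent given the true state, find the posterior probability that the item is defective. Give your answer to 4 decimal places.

Posterior P(H) ≈ 0.2898

Let H be the event that the item is defective; start with P(H) = 0.261. P('flagged'|H) = 0.809, P('flagged'|¬H) = 0.159.
Update on result 1 ('passed'): P(H) ← 0.191·0.2610 / (0.191·0.2610 + 0.841·0.7390) = 0.049851/0.67135 = 0.0743.
Update on result 2 ('flagged'): P(H) ← 0.809·0.0743 / (0.809·0.0743 + 0.159·0.9257) = 0.060072/0.20727 = 0.2898.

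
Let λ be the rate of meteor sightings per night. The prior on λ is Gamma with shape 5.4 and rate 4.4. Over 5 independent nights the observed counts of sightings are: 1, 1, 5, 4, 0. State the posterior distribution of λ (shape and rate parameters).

Posterior: Gamma(shape=16.4, rate=9.4)

Total count ∑xᵢ = 11 over n = 5 nights.
Gamma is conjugate to the Poisson likelihood: posterior is Gamma(shape = 5.4+11 = 16.4, rate = 4.4+5 = 9.4).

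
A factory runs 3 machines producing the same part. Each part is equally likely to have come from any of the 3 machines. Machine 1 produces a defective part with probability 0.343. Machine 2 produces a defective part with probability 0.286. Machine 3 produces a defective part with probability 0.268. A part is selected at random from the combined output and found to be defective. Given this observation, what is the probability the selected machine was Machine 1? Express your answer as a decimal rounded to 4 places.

Posterior probability ≈ 0.3824

Tabulate prior·likelihood by source: [1] prior 0.333333, lik 0.343, product 0.1143; [2] prior 0.333333, lik 0.286, product 0.09533; [3] prior 0.333333, lik 0.268, product 0.08933.
Normalizing constant = 0.29900; the posterior for Machine 1 is its product over the sum, 0.1143/0.29900 = 0.3824.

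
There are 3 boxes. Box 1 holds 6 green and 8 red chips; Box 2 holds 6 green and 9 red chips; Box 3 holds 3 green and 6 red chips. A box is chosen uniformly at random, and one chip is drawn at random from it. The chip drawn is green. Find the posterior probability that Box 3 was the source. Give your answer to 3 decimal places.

Posterior probability ≈ 0.287

P(green|Box 1) = 0.4286; P(green|Box 2) = 0.4; P(green|Box 3) = 0.3333.
Prior × likelihood for each source: 0.333333·0.4286=0.1429, 0.333333·0.4=0.1333, 0.333333·0.3333=0.1111. Summing gives P(green) = 0.38730.
P(Box 3 | green) = 0.1111 / 0.38730 = 0.287.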